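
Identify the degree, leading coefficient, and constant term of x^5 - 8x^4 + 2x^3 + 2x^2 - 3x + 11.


Highest power of x is 5, with coefficient 1. Constant term is 11.
Degree = 5, leading coefficient = 1, constant term = 11


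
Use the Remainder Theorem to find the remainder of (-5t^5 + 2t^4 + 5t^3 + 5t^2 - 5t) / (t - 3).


By the Remainder Theorem, the remainder equals p(3):
  -5*(3)^5 = -1215
  2*(3)^4 = 162
  5*(3)^3 = 135
  5*(3)^2 = 45
  -5*(3)^1 = -15
  constant: 0
Sum: -1215 + 162 + 135 + 45 - 15 + 0 = -888


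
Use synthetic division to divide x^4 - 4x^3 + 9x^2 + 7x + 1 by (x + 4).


Synthetic division with c = -4. Coefficients: 1, -4, 9, 7, 1
Bring down 1.
  1 * -4 = -4; -4 - 4 = -8
  -8 * -4 = 32; 32 + 9 = 41
  41 * -4 = -164; -164 + 7 = -157
  -157 * -4 = 628; 628 + 1 = 629
Quotient: x^3 - 8x^2 + 41x - 157, Remainder: 629


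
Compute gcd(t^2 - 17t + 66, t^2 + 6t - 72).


Factor each:
  t^2 - 17t + 66 = (t - 6)(t - 11)
  t^2 + 6t - 72 = (t - 6)(t + 12)
Common monic factor: t - 6


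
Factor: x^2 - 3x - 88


Roots satisfy r1 + r2 = -b/a = 3 and r1*r2 = c/a = -88.
So r1 = 11, r2 = -8.
x^2 - 3x - 88 = (x - r1)(x - r2) = (x - 11)(x + 8)


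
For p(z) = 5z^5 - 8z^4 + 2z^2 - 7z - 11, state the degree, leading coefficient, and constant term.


Highest power of z is 5, with coefficient 5. Constant term is -11.
Degree = 5, leading coefficient = 5, constant term = -11


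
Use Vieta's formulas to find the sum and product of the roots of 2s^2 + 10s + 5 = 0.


For as^2+bs+c=0: sum = -b/a, product = c/a.
a=2, b=10, c=5
Sum = -(10)/2 = -5
Product = (5)/2 = 5/2


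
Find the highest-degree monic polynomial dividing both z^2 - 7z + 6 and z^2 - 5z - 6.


Factor each:
  z^2 - 7z + 6 = (z - 6)(z - 1)
  z^2 - 5z - 6 = (z - 6)(z + 1)
Common monic factor: z - 6


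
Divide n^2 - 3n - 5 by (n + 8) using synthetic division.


Synthetic division with c = -8. Coefficients: 1, -3, -5
Bring down 1.
  1 * -8 = -8; -8 - 3 = -11
  -11 * -8 = 88; 88 - 5 = 83
Quotient: n - 11, Remainder: 83


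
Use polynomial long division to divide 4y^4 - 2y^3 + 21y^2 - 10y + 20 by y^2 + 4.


(4y^4 - 2y^3 + 21y^2 - 10y + 20) / (y^2 + 4)
Step 1: 4y^2 * (y^2 + 4) = 4y^4 + 16y^2; subtract.
Step 2: -2y * (y^2 + 4) = -2y^3 - 8y; subtract.
Step 3: 5 * (y^2 + 4) = 5y^2 + 20; subtract.
Quotient: 4y^2 - 2y + 5, Remainder: -2y


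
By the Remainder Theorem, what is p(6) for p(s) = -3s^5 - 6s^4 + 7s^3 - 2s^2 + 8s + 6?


By the Remainder Theorem, the remainder equals p(6):
  -3*(6)^5 = -23328
  -6*(6)^4 = -7776
  7*(6)^3 = 1512
  -2*(6)^2 = -72
  8*(6)^1 = 48
  constant: 6
Sum: -23328 - 7776 + 1512 - 72 + 48 + 6 = -29610


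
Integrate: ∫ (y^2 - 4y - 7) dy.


Reverse power rule on each term:
  ∫ y^2 dy = (1/3)y^3
  ∫ -4y dy = -2y^2
  ∫ -7 dy = -7y
F(y) = (1/3)y^3 - 2y^2 - 7y + C


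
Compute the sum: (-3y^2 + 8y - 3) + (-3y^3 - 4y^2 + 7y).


Align terms by degree and add:
  -3y^2 + 8y - 3
  -3y^3 - 4y^2 + 7y
= -3y^3 - 7y^2 + 15y - 3


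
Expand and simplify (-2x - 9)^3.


Expand (-2x - 9)^3 by repeated multiplication:
  (-2x - 9)^2 = 4x^2 + 36x + 81
= -8x^3 - 108x^2 - 486x - 729


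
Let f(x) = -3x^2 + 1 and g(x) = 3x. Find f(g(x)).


Substitute g(x) into f:
f(g(x)) = -3*(3x)^2 + 1
(3x)^2 = 9x^2
Expand and combine: -27x^2 + 1


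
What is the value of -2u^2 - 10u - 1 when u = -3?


Using direct substitution:
  -2 * (-3)^2 = -18
  -10 * (-3)^1 = 30
  constant: -1
Sum = -18 + 30 - 1 = 11


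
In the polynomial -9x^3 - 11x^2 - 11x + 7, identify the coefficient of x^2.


Read off the coefficient of x^2: -11


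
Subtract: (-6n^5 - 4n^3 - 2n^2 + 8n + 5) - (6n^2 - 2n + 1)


Distribute the minus sign:
  (-6n^5 - 4n^3 - 2n^2 + 8n + 5)
- (6n^2 - 2n + 1)
Negate second polynomial: -6n^2 + 2n - 1
Add: -6n^5 - 4n^3 - 8n^2 + 10n + 4


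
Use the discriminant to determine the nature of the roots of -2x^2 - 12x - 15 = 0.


D = b^2 - 4ac = (-12)^2 - 4(-2)(-15) = 144 - 120 = 24
Since D > 0: two distinct irrational roots


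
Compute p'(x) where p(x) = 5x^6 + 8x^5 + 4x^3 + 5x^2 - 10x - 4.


Apply the power rule term by term:
  d/dx(5x^6) = 30x^5
  d/dx(8x^5) = 40x^4
  d/dx(4x^3) = 12x^2
  d/dx(5x^2) = 10x
  d/dx(-10x) = -10
  d/dx(-4) = 0
p'(x) = 30x^5 + 40x^4 + 12x^2 + 10x - 10


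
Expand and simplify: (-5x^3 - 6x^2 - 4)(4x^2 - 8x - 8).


Distribute each term of the first polynomial:
  (-5x^3)(4x^2 - 8x - 8) = -20x^5 + 40x^4 + 40x^3
  (-6x^2)(4x^2 - 8x - 8) = -24x^4 + 48x^3 + 48x^2
  (-4)(4x^2 - 8x - 8) = -16x^2 + 32x + 32
Sum: -20x^5 + 16x^4 + 88x^3 + 32x^2 + 32x + 32


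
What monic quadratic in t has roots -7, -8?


p(t) = (t + 7)(t + 8)
Expand: t^2 + 15t + 56


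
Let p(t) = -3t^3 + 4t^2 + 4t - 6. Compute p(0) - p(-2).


p(0) = -6
p(-2) = 26
p(0) - p(-2) = -6 - 26 = -32


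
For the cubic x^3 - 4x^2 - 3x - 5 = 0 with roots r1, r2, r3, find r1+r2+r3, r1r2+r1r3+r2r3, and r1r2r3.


Monic cubic x^3+bx^2+cx+d=0: sum=-b, pairwise sum=c, product=-d.
b=-4, c=-3, d=-5
r1+r2+r3 = 4
r1r2+r1r3+r2r3 = -3
r1r2r3 = 5


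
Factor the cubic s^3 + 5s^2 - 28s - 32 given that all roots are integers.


Try integer roots (divisors of -32). s=-1: p(-1)=0.
Divide out (s + 1): quotient is s^2 + 4s - 32.
Factor the quadratic: (s - 4)(s + 8)
Result: (s + 1)(s - 4)(s + 8)


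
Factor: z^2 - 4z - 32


Roots satisfy r1 + r2 = -b/a = 4 and r1*r2 = c/a = -32.
So r1 = 8, r2 = -4.
z^2 - 4z - 32 = (z - r1)(z - r2) = (z - 8)(z + 4)


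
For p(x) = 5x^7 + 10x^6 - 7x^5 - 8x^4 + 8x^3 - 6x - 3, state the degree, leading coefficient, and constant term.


Highest power of x is 7, with coefficient 5. Constant term is -3.
Degree = 7, leading coefficient = 5, constant term = -3


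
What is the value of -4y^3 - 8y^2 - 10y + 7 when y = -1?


Using direct substitution:
  -4 * (-1)^3 = 4
  -8 * (-1)^2 = -8
  -10 * (-1)^1 = 10
  constant: 7
Sum = 4 - 8 + 10 + 7 = 13


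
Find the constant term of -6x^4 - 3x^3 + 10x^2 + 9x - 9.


Read off the constant term: -9


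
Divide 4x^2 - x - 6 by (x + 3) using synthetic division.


Synthetic division with c = -3. Coefficients: 4, -1, -6
Bring down 4.
  4 * -3 = -12; -12 - 1 = -13
  -13 * -3 = 39; 39 - 6 = 33
Quotient: 4x - 13, Remainder: 33


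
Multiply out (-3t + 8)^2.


Expand (-3t + 8)^2 by repeated multiplication:
= 9t^2 - 48t + 64


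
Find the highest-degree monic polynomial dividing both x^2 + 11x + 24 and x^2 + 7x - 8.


Factor each:
  x^2 + 11x + 24 = (x + 8)(x + 3)
  x^2 + 7x - 8 = (x + 8)(x - 1)
Common monic factor: x + 8


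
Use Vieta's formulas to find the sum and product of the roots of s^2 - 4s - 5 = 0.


For as^2+bs+c=0: sum = -b/a, product = c/a.
a=1, b=-4, c=-5
Sum = -(-4)/1 = 4
Product = (-5)/1 = -5


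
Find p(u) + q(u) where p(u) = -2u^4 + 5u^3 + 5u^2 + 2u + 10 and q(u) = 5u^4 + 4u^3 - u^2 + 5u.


Align terms by degree and add:
  -2u^4 + 5u^3 + 5u^2 + 2u + 10
+ 5u^4 + 4u^3 - u^2 + 5u
= 3u^4 + 9u^3 + 4u^2 + 7u + 10


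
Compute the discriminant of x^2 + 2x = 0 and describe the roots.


D = b^2 - 4ac = (2)^2 - 4(1)(0) = 4 = 4
Since D > 0: two distinct rational roots


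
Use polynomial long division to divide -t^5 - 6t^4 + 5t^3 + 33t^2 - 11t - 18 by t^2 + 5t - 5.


(-t^5 - 6t^4 + 5t^3 + 33t^2 - 11t - 18) / (t^2 + 5t - 5)
Step 1: -t^3 * (t^2 + 5t - 5) = -t^5 - 5t^4 + 5t^3; subtract.
Step 2: -t^2 * (t^2 + 5t - 5) = -t^4 - 5t^3 + 5t^2; subtract.
Step 3: 5t * (t^2 + 5t - 5) = 5t^3 + 25t^2 - 25t; subtract.
Step 4: 3 * (t^2 + 5t - 5) = 3t^2 + 15t - 15; subtract.
Quotient: -t^3 - t^2 + 5t + 3, Remainder: -t - 3


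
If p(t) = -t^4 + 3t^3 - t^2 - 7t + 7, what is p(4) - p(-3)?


p(4) = -101
p(-3) = -143
p(4) - p(-3) = -101 + 143 = 42


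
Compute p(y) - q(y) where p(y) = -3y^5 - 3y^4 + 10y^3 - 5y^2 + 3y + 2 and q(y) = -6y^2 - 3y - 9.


Distribute the minus sign:
  (-3y^5 - 3y^4 + 10y^3 - 5y^2 + 3y + 2)
- (-6y^2 - 3y - 9)
Negate second polynomial: 6y^2 + 3y + 9
Add: -3y^5 - 3y^4 + 10y^3 + y^2 + 6y + 11


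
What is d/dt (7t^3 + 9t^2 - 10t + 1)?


Apply the power rule term by term:
  d/dt(7t^3) = 21t^2
  d/dt(9t^2) = 18t
  d/dt(-10t) = -10
  d/dt(1) = 0
p'(t) = 21t^2 + 18t - 10


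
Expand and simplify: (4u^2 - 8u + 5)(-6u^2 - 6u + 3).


Distribute each term of the first polynomial:
  (4u^2)(-6u^2 - 6u + 3) = -24u^4 - 24u^3 + 12u^2
  (-8u)(-6u^2 - 6u + 3) = 48u^3 + 48u^2 - 24u
  (5)(-6u^2 - 6u + 3) = -30u^2 - 30u + 15
Sum: -24u^4 + 24u^3 + 30u^2 - 54u + 15


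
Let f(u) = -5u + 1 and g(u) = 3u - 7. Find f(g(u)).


Substitute g(u) into f:
f(g(u)) = -5*(3u - 7) + 1
Expand and combine: -15u + 36


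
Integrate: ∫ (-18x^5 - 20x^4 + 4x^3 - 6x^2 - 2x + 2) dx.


Reverse power rule on each term:
  ∫ -18x^5 dx = -3x^6
  ∫ -20x^4 dx = -4x^5
  ∫ 4x^3 dx = x^4
  ∫ -6x^2 dx = -2x^3
  ∫ -2x dx = -x^2
  ∫ 2 dx = 2x
F(x) = -3x^6 - 4x^5 + x^4 - 2x^3 - x^2 + 2x + C


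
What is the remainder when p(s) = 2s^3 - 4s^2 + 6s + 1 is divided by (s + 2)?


By the Remainder Theorem, the remainder equals p(-2):
  2*(-2)^3 = -16
  -4*(-2)^2 = -16
  6*(-2)^1 = -12
  constant: 1
Sum: -16 - 16 - 12 + 1 = -43


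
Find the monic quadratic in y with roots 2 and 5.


p(y) = (y - 2)(y - 5)
Expand: y^2 - 7y + 10


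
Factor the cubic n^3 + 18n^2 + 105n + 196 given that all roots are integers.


Try integer roots (divisors of 196). n=-7: p(-7)=0.
Divide out (n + 7): quotient is n^2 + 11n + 28.
Factor the quadratic: (n + 7)(n + 4)
Result: (n + 7)(n + 7)(n + 4)


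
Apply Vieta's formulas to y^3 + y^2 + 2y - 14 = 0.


Monic cubic y^3+by^2+cy+d=0: sum=-b, pairwise sum=c, product=-d.
b=1, c=2, d=-14
r1+r2+r3 = -1
r1r2+r1r3+r2r3 = 2
r1r2r3 = 14


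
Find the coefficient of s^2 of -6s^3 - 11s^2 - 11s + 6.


Read off the coefficient of s^2: -11


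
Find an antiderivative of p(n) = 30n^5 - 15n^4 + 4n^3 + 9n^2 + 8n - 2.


Reverse power rule on each term:
  ∫ 30n^5 dn = 5n^6
  ∫ -15n^4 dn = -3n^5
  ∫ 4n^3 dn = n^4
  ∫ 9n^2 dn = 3n^3
  ∫ 8n dn = 4n^2
  ∫ -2 dn = -2n
F(n) = 5n^6 - 3n^5 + n^4 + 3n^3 + 4n^2 - 2n + C


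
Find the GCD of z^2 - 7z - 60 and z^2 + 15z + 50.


Factor each:
  z^2 - 7z - 60 = (z + 5)(z - 12)
  z^2 + 15z + 50 = (z + 5)(z + 10)
Common monic factor: z + 5


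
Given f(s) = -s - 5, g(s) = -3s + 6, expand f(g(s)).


Substitute g(s) into f:
f(g(s)) = -1*(-3s + 6) + (-5)
Expand and combine: 3s - 11


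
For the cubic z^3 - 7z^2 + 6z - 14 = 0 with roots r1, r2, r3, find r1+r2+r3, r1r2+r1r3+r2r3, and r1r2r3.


Monic cubic z^3+bz^2+cz+d=0: sum=-b, pairwise sum=c, product=-d.
b=-7, c=6, d=-14
r1+r2+r3 = 7
r1r2+r1r3+r2r3 = 6
r1r2r3 = 14


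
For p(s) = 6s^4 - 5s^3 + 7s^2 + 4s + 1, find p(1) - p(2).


p(1) = 13
p(2) = 93
p(1) - p(2) = 13 - 93 = -80


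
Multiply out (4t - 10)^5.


Expand (4t - 10)^5 by repeated multiplication:
  (4t - 10)^2 = 16t^2 - 80t + 100
  (4t - 10)^3 = 64t^3 - 480t^2 + 1200t - 1000
  (4t - 10)^4 = 256t^4 - 2560t^3 + 9600t^2 - 16000t + 10000
= 1024t^5 - 12800t^4 + 64000t^3 - 160000t^2 + 200000t - 100000


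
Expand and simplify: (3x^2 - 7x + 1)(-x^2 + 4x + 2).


Distribute each term of the first polynomial:
  (3x^2)(-x^2 + 4x + 2) = -3x^4 + 12x^3 + 6x^2
  (-7x)(-x^2 + 4x + 2) = 7x^3 - 28x^2 - 14x
  (1)(-x^2 + 4x + 2) = -x^2 + 4x + 2
Sum: -3x^4 + 19x^3 - 23x^2 - 10x + 2


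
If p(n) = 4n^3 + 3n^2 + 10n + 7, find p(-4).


Using direct substitution:
  4 * (-4)^3 = -256
  3 * (-4)^2 = 48
  10 * (-4)^1 = -40
  constant: 7
Sum = -256 + 48 - 40 + 7 = -241


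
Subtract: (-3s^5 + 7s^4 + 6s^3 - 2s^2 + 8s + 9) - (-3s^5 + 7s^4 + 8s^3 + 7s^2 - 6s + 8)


Distribute the minus sign:
  (-3s^5 + 7s^4 + 6s^3 - 2s^2 + 8s + 9)
- (-3s^5 + 7s^4 + 8s^3 + 7s^2 - 6s + 8)
Negate second polynomial: 3s^5 - 7s^4 - 8s^3 - 7s^2 + 6s - 8
Add: -2s^3 - 9s^2 + 14s + 1


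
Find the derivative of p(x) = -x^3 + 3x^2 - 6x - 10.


Apply the power rule term by term:
  d/dx(-x^3) = -3x^2
  d/dx(3x^2) = 6x
  d/dx(-6x) = -6
  d/dx(-10) = 0
p'(x) = -3x^2 + 6x - 6


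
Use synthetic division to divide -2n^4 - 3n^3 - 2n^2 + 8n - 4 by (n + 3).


Synthetic division with c = -3. Coefficients: -2, -3, -2, 8, -4
Bring down -2.
  -2 * -3 = 6; 6 - 3 = 3
  3 * -3 = -9; -9 - 2 = -11
  -11 * -3 = 33; 33 + 8 = 41
  41 * -3 = -123; -123 - 4 = -127
Quotient: -2n^3 + 3n^2 - 11n + 41, Remainder: -127


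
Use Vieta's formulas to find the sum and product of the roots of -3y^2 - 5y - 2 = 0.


For ay^2+by+c=0: sum = -b/a, product = c/a.
a=-3, b=-5, c=-2
Sum = -(-5)/-3 = -5/3
Product = (-2)/-3 = 2/3


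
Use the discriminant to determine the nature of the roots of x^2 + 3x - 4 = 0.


D = b^2 - 4ac = (3)^2 - 4(1)(-4) = 9 + 16 = 25
Since D > 0: two distinct rational roots


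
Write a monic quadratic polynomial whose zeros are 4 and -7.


p(x) = (x - 4)(x + 7)
Expand: x^2 + 3x - 28


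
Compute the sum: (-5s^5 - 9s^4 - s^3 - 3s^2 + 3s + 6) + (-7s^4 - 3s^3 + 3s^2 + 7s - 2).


Align terms by degree and add:
  -5s^5 - 9s^4 - s^3 - 3s^2 + 3s + 6
  -7s^4 - 3s^3 + 3s^2 + 7s - 2
= -5s^5 - 16s^4 - 4s^3 + 10s + 4


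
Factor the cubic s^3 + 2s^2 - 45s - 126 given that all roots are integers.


Try integer roots (divisors of -126). s=-6: p(-6)=0.
Divide out (s + 6): quotient is s^2 - 4s - 21.
Factor the quadratic: (s + 3)(s - 7)
Result: (s + 6)(s + 3)(s - 7)


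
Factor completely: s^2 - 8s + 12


Roots satisfy r1 + r2 = -b/a = 8 and r1*r2 = c/a = 12.
So r1 = 2, r2 = 6.
s^2 - 8s + 12 = (s - r1)(s - r2) = (s - 2)(s - 6)


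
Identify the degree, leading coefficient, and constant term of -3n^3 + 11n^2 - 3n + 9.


Highest power of n is 3, with coefficient -3. Constant term is 9.
Degree = 3, leading coefficient = -3, constant term = 9


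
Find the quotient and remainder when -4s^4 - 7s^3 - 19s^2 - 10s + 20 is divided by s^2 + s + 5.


(-4s^4 - 7s^3 - 19s^2 - 10s + 20) / (s^2 + s + 5)
Step 1: -4s^2 * (s^2 + s + 5) = -4s^4 - 4s^3 - 20s^2; subtract.
Step 2: -3s * (s^2 + s + 5) = -3s^3 - 3s^2 - 15s; subtract.
Step 3: 4 * (s^2 + s + 5) = 4s^2 + 4s + 20; subtract.
Quotient: -4s^2 - 3s + 4, Remainder: s


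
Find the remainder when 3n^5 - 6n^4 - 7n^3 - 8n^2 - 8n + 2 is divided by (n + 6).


By the Remainder Theorem, the remainder equals p(-6):
  3*(-6)^5 = -23328
  -6*(-6)^4 = -7776
  -7*(-6)^3 = 1512
  -8*(-6)^2 = -288
  -8*(-6)^1 = 48
  constant: 2
Sum: -23328 - 7776 + 1512 - 288 + 48 + 2 = -29830


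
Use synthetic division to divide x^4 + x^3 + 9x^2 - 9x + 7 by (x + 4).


Synthetic division with c = -4. Coefficients: 1, 1, 9, -9, 7
Bring down 1.
  1 * -4 = -4; -4 + 1 = -3
  -3 * -4 = 12; 12 + 9 = 21
  21 * -4 = -84; -84 - 9 = -93
  -93 * -4 = 372; 372 + 7 = 379
Quotient: x^3 - 3x^2 + 21x - 93, Remainder: 379


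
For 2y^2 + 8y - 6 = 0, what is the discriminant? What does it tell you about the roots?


D = b^2 - 4ac = (8)^2 - 4(2)(-6) = 64 + 48 = 112
Since D > 0: two distinct irrational roots


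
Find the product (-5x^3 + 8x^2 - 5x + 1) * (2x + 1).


Distribute each term of the first polynomial:
  (-5x^3)(2x + 1) = -10x^4 - 5x^3
  (8x^2)(2x + 1) = 16x^3 + 8x^2
  (-5x)(2x + 1) = -10x^2 - 5x
  (1)(2x + 1) = 2x + 1
Sum: -10x^4 + 11x^3 - 2x^2 - 3x + 1


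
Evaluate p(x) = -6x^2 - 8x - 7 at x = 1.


Using direct substitution:
  -6 * (1)^2 = -6
  -8 * (1)^1 = -8
  constant: -7
Sum = -6 - 8 - 7 = -21


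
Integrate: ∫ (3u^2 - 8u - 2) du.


Reverse power rule on each term:
  ∫ 3u^2 du = u^3
  ∫ -8u du = -4u^2
  ∫ -2 du = -2u
F(u) = u^3 - 4u^2 - 2u + C


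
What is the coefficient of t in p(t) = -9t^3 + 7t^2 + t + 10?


Read off the coefficient of t: 1


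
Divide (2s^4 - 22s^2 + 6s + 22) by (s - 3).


(2s^4 - 22s^2 + 6s + 22) / (s - 3)
Step 1: 2s^3 * (s - 3) = 2s^4 - 6s^3; subtract.
Step 2: 6s^2 * (s - 3) = 6s^3 - 18s^2; subtract.
Step 3: -4s * (s - 3) = -4s^2 + 12s; subtract.
Step 4: -6 * (s - 3) = -6s + 18; subtract.
Quotient: 2s^3 + 6s^2 - 4s - 6, Remainder: 4


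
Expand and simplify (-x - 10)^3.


Expand (-x - 10)^3 by repeated multiplication:
  (-x - 10)^2 = x^2 + 20x + 100
= -x^3 - 30x^2 - 300x - 1000


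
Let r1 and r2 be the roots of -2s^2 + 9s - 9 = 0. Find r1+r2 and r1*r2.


For as^2+bs+c=0: sum = -b/a, product = c/a.
a=-2, b=9, c=-9
Sum = -(9)/-2 = 9/2
Product = (-9)/-2 = 9/2


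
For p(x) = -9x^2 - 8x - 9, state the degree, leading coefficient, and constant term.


Highest power of x is 2, with coefficient -9. Constant term is -9.
Degree = 2, leading coefficient = -9, constant term = -9


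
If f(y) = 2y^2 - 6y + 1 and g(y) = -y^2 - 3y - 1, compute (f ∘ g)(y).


Substitute g(y) into f:
f(g(y)) = 2*(-y^2 - 3y - 1)^2 + (-6)*(-y^2 - 3y - 1) + 1
(-y^2 - 3y - 1)^2 = y^4 + 6y^3 + 11y^2 + 6y + 1
Expand and combine: 2y^4 + 12y^3 + 28y^2 + 30y + 9


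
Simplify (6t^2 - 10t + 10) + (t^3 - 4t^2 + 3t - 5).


Align terms by degree and add:
  6t^2 - 10t + 10
+ t^3 - 4t^2 + 3t - 5
= t^3 + 2t^2 - 7t + 5


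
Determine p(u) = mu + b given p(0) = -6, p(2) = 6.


p(u) = mu + b. Using p(0)=-6, p(2)=6:
m = (-6 - 6)/(0 - 2) = -12/-2 = 6
b = -6 - m*(0) = -6 = -6
p(u) = 6u - 6


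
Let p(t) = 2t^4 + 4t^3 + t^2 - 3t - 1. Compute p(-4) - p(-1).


p(-4) = 283
p(-1) = 1
p(-4) - p(-1) = 283 - 1 = 282


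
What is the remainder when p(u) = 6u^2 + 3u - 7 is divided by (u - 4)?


By the Remainder Theorem, the remainder equals p(4):
  6*(4)^2 = 96
  3*(4)^1 = 12
  constant: -7
Sum: 96 + 12 - 7 = 101


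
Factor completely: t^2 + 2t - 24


Roots satisfy r1 + r2 = -b/a = -2 and r1*r2 = c/a = -24.
So r1 = -6, r2 = 4.
t^2 + 2t - 24 = (t - r1)(t - r2) = (t + 6)(t - 4)


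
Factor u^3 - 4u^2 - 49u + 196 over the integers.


Try integer roots (divisors of 196). u=-7: p(-7)=0.
Divide out (u + 7): quotient is u^2 - 11u + 28.
Factor the quadratic: (u - 7)(u - 4)
Result: (u + 7)(u - 7)(u - 4)


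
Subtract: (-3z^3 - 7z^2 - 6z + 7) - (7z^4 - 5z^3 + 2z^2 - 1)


Distribute the minus sign:
  (-3z^3 - 7z^2 - 6z + 7)
- (7z^4 - 5z^3 + 2z^2 - 1)
Negate second polynomial: -7z^4 + 5z^3 - 2z^2 + 1
Add: -7z^4 + 2z^3 - 9z^2 - 6z + 8


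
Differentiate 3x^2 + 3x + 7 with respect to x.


Apply the power rule term by term:
  d/dx(3x^2) = 6x
  d/dx(3x) = 3
  d/dx(7) = 0
p'(x) = 6x + 3


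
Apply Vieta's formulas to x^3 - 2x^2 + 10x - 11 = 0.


Monic cubic x^3+bx^2+cx+d=0: sum=-b, pairwise sum=c, product=-d.
b=-2, c=10, d=-11
r1+r2+r3 = 2
r1r2+r1r3+r2r3 = 10
r1r2r3 = 11


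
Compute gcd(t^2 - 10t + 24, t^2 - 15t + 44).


Factor each:
  t^2 - 10t + 24 = (t - 4)(t - 6)
  t^2 - 15t + 44 = (t - 4)(t - 11)
Common monic factor: t - 4


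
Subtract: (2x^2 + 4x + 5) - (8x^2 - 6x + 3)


Distribute the minus sign:
  (2x^2 + 4x + 5)
- (8x^2 - 6x + 3)
Negate second polynomial: -8x^2 + 6x - 3
Add: -6x^2 + 10x + 2


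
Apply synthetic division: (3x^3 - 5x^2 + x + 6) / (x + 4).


Synthetic division with c = -4. Coefficients: 3, -5, 1, 6
Bring down 3.
  3 * -4 = -12; -12 - 5 = -17
  -17 * -4 = 68; 68 + 1 = 69
  69 * -4 = -276; -276 + 6 = -270
Quotient: 3x^2 - 17x + 69, Remainder: -270


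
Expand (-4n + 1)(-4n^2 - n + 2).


Distribute each term of the first polynomial:
  (-4n)(-4n^2 - n + 2) = 16n^3 + 4n^2 - 8n
  (1)(-4n^2 - n + 2) = -4n^2 - n + 2
Sum: 16n^3 - 9n + 2


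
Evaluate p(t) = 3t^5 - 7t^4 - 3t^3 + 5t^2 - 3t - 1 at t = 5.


Using direct substitution:
  3 * (5)^5 = 9375
  -7 * (5)^4 = -4375
  -3 * (5)^3 = -375
  5 * (5)^2 = 125
  -3 * (5)^1 = -15
  constant: -1
Sum = 9375 - 4375 - 375 + 125 - 15 - 1 = 4734


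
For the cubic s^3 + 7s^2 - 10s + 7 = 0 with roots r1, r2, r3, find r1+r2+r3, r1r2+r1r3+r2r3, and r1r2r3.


Monic cubic s^3+bs^2+cs+d=0: sum=-b, pairwise sum=c, product=-d.
b=7, c=-10, d=7
r1+r2+r3 = -7
r1r2+r1r3+r2r3 = -10
r1r2r3 = -7


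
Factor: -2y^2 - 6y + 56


Roots satisfy r1 + r2 = -b/a = -3 and r1*r2 = c/a = -28.
So r1 = -7, r2 = 4.
-2y^2 - 6y + 56 = -2(y - r1)(y - r2) = -2(y + 7)(y - 4)


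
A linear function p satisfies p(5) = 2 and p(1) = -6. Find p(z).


p(z) = mz + b. Using p(5)=2, p(1)=-6:
m = (2 + 6)/(5 - 1) = 8/4 = 2
b = 2 - m*(5) = 2 - 10 = -8
p(z) = 2z - 8


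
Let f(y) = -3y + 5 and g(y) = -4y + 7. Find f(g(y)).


Substitute g(y) into f:
f(g(y)) = -3*(-4y + 7) + 5
Expand and combine: 12y - 16


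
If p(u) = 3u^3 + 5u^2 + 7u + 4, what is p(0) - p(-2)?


p(0) = 4
p(-2) = -14
p(0) - p(-2) = 4 + 14 = 18


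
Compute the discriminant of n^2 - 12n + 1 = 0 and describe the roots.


D = b^2 - 4ac = (-12)^2 - 4(1)(1) = 144 - 4 = 140
Since D > 0: two distinct irrational roots


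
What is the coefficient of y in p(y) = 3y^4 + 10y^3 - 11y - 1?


Read off the coefficient of y: -11


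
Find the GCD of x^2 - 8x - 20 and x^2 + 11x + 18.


Factor each:
  x^2 - 8x - 20 = (x + 2)(x - 10)
  x^2 + 11x + 18 = (x + 2)(x + 9)
Common monic factor: x + 2


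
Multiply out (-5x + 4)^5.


Expand (-5x + 4)^5 by repeated multiplication:
  (-5x + 4)^2 = 25x^2 - 40x + 16
  (-5x + 4)^3 = -125x^3 + 300x^2 - 240x + 64
  (-5x + 4)^4 = 625x^4 - 2000x^3 + 2400x^2 - 1280x + 256
= -3125x^5 + 12500x^4 - 20000x^3 + 16000x^2 - 6400x + 1024


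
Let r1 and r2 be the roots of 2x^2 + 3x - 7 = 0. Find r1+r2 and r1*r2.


For ax^2+bx+c=0: sum = -b/a, product = c/a.
a=2, b=3, c=-7
Sum = -(3)/2 = -3/2
Product = (-7)/2 = -7/2


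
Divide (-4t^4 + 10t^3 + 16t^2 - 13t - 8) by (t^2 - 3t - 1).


(-4t^4 + 10t^3 + 16t^2 - 13t - 8) / (t^2 - 3t - 1)
Step 1: -4t^2 * (t^2 - 3t - 1) = -4t^4 + 12t^3 + 4t^2; subtract.
Step 2: -2t * (t^2 - 3t - 1) = -2t^3 + 6t^2 + 2t; subtract.
Step 3: 6 * (t^2 - 3t - 1) = 6t^2 - 18t - 6; subtract.
Quotient: -4t^2 - 2t + 6, Remainder: 3t - 2


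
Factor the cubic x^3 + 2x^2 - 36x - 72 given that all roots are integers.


Try integer roots (divisors of -72). x=-2: p(-2)=0.
Divide out (x + 2): quotient is x^2 - 36.
Factor the quadratic: (x + 6)(x - 6)
Result: (x + 2)(x + 6)(x - 6)


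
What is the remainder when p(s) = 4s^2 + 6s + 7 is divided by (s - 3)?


By the Remainder Theorem, the remainder equals p(3):
  4*(3)^2 = 36
  6*(3)^1 = 18
  constant: 7
Sum: 36 + 18 + 7 = 61


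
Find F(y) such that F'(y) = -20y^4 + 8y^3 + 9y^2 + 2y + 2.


Reverse power rule on each term:
  ∫ -20y^4 dy = -4y^5
  ∫ 8y^3 dy = 2y^4
  ∫ 9y^2 dy = 3y^3
  ∫ 2y dy = y^2
  ∫ 2 dy = 2y
F(y) = -4y^5 + 2y^4 + 3y^3 + y^2 + 2y + C


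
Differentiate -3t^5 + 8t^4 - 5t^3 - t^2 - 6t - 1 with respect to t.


Apply the power rule term by term:
  d/dt(-3t^5) = -15t^4
  d/dt(8t^4) = 32t^3
  d/dt(-5t^3) = -15t^2
  d/dt(-t^2) = -2t
  d/dt(-6t) = -6
  d/dt(-1) = 0
p'(t) = -15t^4 + 32t^3 - 15t^2 - 2t - 6


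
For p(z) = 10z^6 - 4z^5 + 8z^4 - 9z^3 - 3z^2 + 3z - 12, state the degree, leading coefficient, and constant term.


Highest power of z is 6, with coefficient 10. Constant term is -12.
Degree = 6, leading coefficient = 10, constant term = -12


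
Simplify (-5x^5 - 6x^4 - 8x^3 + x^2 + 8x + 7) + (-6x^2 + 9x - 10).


Align terms by degree and add:
  -5x^5 - 6x^4 - 8x^3 + x^2 + 8x + 7
  -6x^2 + 9x - 10
= -5x^5 - 6x^4 - 8x^3 - 5x^2 + 17x - 3


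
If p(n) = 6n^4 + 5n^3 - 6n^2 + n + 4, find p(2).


Using direct substitution:
  6 * (2)^4 = 96
  5 * (2)^3 = 40
  -6 * (2)^2 = -24
  1 * (2)^1 = 2
  constant: 4
Sum = 96 + 40 - 24 + 2 + 4 = 118


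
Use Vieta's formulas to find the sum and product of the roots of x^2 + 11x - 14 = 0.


For ax^2+bx+c=0: sum = -b/a, product = c/a.
a=1, b=11, c=-14
Sum = -(11)/1 = -11
Product = (-14)/1 = -14


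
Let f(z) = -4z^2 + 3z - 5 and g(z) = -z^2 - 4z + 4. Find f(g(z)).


Substitute g(z) into f:
f(g(z)) = -4*(-z^2 - 4z + 4)^2 + 3*(-z^2 - 4z + 4) + (-5)
(-z^2 - 4z + 4)^2 = z^4 + 8z^3 + 8z^2 - 32z + 16
Expand and combine: -4z^4 - 32z^3 - 35z^2 + 116z - 57


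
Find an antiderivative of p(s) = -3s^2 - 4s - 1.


Reverse power rule on each term:
  ∫ -3s^2 ds = -s^3
  ∫ -4s ds = -2s^2
  ∫ -1 ds = -s
F(s) = -s^3 - 2s^2 - s + C


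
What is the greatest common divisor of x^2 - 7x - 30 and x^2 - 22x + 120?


Factor each:
  x^2 - 7x - 30 = (x - 10)(x + 3)
  x^2 - 22x + 120 = (x - 10)(x - 12)
Common monic factor: x - 10


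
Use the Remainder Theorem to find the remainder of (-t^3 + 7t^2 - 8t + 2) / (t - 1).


By the Remainder Theorem, the remainder equals p(1):
  -1*(1)^3 = -1
  7*(1)^2 = 7
  -8*(1)^1 = -8
  constant: 2
Sum: -1 + 7 - 8 + 2 = 0


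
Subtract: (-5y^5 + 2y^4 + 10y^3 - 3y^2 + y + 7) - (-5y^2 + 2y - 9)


Distribute the minus sign:
  (-5y^5 + 2y^4 + 10y^3 - 3y^2 + y + 7)
- (-5y^2 + 2y - 9)
Negate second polynomial: 5y^2 - 2y + 9
Add: -5y^5 + 2y^4 + 10y^3 + 2y^2 - y + 16


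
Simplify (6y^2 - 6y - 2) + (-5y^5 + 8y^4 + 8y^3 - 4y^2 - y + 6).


Align terms by degree and add:
  6y^2 - 6y - 2
  -5y^5 + 8y^4 + 8y^3 - 4y^2 - y + 6
= -5y^5 + 8y^4 + 8y^3 + 2y^2 - 7y + 4


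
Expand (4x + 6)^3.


Expand (4x + 6)^3 by repeated multiplication:
  (4x + 6)^2 = 16x^2 + 48x + 36
= 64x^3 + 288x^2 + 432x + 216


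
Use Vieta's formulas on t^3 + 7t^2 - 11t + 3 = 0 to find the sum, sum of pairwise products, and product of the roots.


Monic cubic t^3+bt^2+ct+d=0: sum=-b, pairwise sum=c, product=-d.
b=7, c=-11, d=3
r1+r2+r3 = -7
r1r2+r1r3+r2r3 = -11
r1r2r3 = -3


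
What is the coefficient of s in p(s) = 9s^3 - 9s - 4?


Read off the coefficient of s: -9


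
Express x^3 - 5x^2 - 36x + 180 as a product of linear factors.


Try integer roots (divisors of 180). x=6: p(6)=0.
Divide out (x - 6): quotient is x^2 + x - 30.
Factor the quadratic: (x + 6)(x - 5)
Result: (x - 6)(x + 6)(x - 5)


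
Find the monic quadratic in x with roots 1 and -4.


p(x) = (x - 1)(x + 4)
Expand: x^2 + 3x - 4


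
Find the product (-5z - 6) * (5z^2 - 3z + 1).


Distribute each term of the first polynomial:
  (-5z)(5z^2 - 3z + 1) = -25z^3 + 15z^2 - 5z
  (-6)(5z^2 - 3z + 1) = -30z^2 + 18z - 6
Sum: -25z^3 - 15z^2 + 13z - 6


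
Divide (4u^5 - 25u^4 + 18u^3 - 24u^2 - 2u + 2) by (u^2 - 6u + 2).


(4u^5 - 25u^4 + 18u^3 - 24u^2 - 2u + 2) / (u^2 - 6u + 2)
Step 1: 4u^3 * (u^2 - 6u + 2) = 4u^5 - 24u^4 + 8u^3; subtract.
Step 2: -u^2 * (u^2 - 6u + 2) = -u^4 + 6u^3 - 2u^2; subtract.
Step 3: 4u * (u^2 - 6u + 2) = 4u^3 - 24u^2 + 8u; subtract.
Step 4: 2 * (u^2 - 6u + 2) = 2u^2 - 12u + 4; subtract.
Quotient: 4u^3 - u^2 + 4u + 2, Remainder: 2u - 2


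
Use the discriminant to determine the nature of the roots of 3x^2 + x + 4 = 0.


D = b^2 - 4ac = (1)^2 - 4(3)(4) = 1 - 48 = -47
Since D < 0: two complex conjugate roots (no real roots)


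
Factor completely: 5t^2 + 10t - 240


Roots satisfy r1 + r2 = -b/a = -2 and r1*r2 = c/a = -48.
So r1 = 6, r2 = -8.
5t^2 + 10t - 240 = 5(t - r1)(t - r2) = 5(t - 6)(t + 8)


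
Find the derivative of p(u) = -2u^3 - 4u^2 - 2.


Apply the power rule term by term:
  d/du(-2u^3) = -6u^2
  d/du(-4u^2) = -8u
  d/du(-2) = 0
p'(u) = -6u^2 - 8u


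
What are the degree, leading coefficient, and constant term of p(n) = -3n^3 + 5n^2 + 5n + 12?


Highest power of n is 3, with coefficient -3. Constant term is 12.
Degree = 3, leading coefficient = -3, constant term = 12


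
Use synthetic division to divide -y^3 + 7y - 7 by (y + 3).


Synthetic division with c = -3. Coefficients: -1, 0, 7, -7
Bring down -1.
  -1 * -3 = 3; 3 + 0 = 3
  3 * -3 = -9; -9 + 7 = -2
  -2 * -3 = 6; 6 - 7 = -1
Quotient: -y^2 + 3y - 2, Remainder: -1


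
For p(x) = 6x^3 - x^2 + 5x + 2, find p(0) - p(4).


p(0) = 2
p(4) = 390
p(0) - p(4) = 2 - 390 = -388


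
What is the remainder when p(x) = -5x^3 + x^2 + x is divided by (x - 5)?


By the Remainder Theorem, the remainder equals p(5):
  -5*(5)^3 = -625
  1*(5)^2 = 25
  1*(5)^1 = 5
  constant: 0
Sum: -625 + 25 + 5 + 0 = -595


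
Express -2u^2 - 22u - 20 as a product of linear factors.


Roots satisfy r1 + r2 = -b/a = -11 and r1*r2 = c/a = 10.
So r1 = -1, r2 = -10.
-2u^2 - 22u - 20 = -2(u - r1)(u - r2) = -2(u + 1)(u + 10)


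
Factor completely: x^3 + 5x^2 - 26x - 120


Try integer roots (divisors of -120). x=-6: p(-6)=0.
Divide out (x + 6): quotient is x^2 - x - 20.
Factor the quadratic: (x + 4)(x - 5)
Result: (x + 6)(x + 4)(x - 5)


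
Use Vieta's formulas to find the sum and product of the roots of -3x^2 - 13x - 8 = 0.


For ax^2+bx+c=0: sum = -b/a, product = c/a.
a=-3, b=-13, c=-8
Sum = -(-13)/-3 = -13/3
Product = (-8)/-3 = 8/3


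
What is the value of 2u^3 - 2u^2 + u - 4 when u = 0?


Using direct substitution:
  2 * (0)^3 = 0
  -2 * (0)^2 = 0
  1 * (0)^1 = 0
  constant: -4
Sum = 0 + 0 + 0 - 4 = -4


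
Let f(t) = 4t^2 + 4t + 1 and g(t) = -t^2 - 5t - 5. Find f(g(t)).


Substitute g(t) into f:
f(g(t)) = 4*(-t^2 - 5t - 5)^2 + 4*(-t^2 - 5t - 5) + 1
(-t^2 - 5t - 5)^2 = t^4 + 10t^3 + 35t^2 + 50t + 25
Expand and combine: 4t^4 + 40t^3 + 136t^2 + 180t + 81


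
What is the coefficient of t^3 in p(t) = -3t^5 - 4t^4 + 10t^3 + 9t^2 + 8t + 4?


Read off the coefficient of t^3: 10


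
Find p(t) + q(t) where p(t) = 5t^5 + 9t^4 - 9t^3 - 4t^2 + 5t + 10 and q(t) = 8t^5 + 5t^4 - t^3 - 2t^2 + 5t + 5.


Align terms by degree and add:
  5t^5 + 9t^4 - 9t^3 - 4t^2 + 5t + 10
+ 8t^5 + 5t^4 - t^3 - 2t^2 + 5t + 5
= 13t^5 + 14t^4 - 10t^3 - 6t^2 + 10t + 15


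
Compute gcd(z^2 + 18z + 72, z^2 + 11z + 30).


Factor each:
  z^2 + 18z + 72 = (z + 6)(z + 12)
  z^2 + 11z + 30 = (z + 6)(z + 5)
Common monic factor: z + 6


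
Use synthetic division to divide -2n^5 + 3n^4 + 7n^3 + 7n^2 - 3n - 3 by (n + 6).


Synthetic division with c = -6. Coefficients: -2, 3, 7, 7, -3, -3
Bring down -2.
  -2 * -6 = 12; 12 + 3 = 15
  15 * -6 = -90; -90 + 7 = -83
  -83 * -6 = 498; 498 + 7 = 505
  505 * -6 = -3030; -3030 - 3 = -3033
  -3033 * -6 = 18198; 18198 - 3 = 18195
Quotient: -2n^4 + 15n^3 - 83n^2 + 505n - 3033, Remainder: 18195


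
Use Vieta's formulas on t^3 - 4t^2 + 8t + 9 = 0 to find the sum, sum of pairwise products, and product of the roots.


Monic cubic t^3+bt^2+ct+d=0: sum=-b, pairwise sum=c, product=-d.
b=-4, c=8, d=9
r1+r2+r3 = 4
r1r2+r1r3+r2r3 = 8
r1r2r3 = -9


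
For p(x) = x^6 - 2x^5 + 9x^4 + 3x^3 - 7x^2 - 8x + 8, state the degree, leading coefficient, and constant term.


Highest power of x is 6, with coefficient 1. Constant term is 8.
Degree = 6, leading coefficient = 1, constant term = 8


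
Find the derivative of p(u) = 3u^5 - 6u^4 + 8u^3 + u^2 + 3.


Apply the power rule term by term:
  d/du(3u^5) = 15u^4
  d/du(-6u^4) = -24u^3
  d/du(8u^3) = 24u^2
  d/du(u^2) = 2u
  d/du(3) = 0
p'(u) = 15u^4 - 24u^3 + 24u^2 + 2u


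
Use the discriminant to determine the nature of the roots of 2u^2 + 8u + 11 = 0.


D = b^2 - 4ac = (8)^2 - 4(2)(11) = 64 - 88 = -24
Since D < 0: two complex conjugate roots (no real roots)


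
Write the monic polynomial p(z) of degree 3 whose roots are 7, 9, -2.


p(z) = (z - 7)(z - 9)(z + 2)
Expand: z^3 - 14z^2 + 31z + 126


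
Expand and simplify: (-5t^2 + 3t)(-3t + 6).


Distribute each term of the first polynomial:
  (-5t^2)(-3t + 6) = 15t^3 - 30t^2
  (3t)(-3t + 6) = -9t^2 + 18t
Sum: 15t^3 - 39t^2 + 18t


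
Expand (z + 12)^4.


Expand (z + 12)^4 by repeated multiplication:
  (z + 12)^2 = z^2 + 24z + 144
  (z + 12)^3 = z^3 + 36z^2 + 432z + 1728
= z^4 + 48z^3 + 864z^2 + 6912z + 20736


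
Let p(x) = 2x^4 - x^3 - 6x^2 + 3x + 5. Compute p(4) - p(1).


p(4) = 369
p(1) = 3
p(4) - p(1) = 369 - 3 = 366


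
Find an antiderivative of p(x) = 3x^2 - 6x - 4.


Reverse power rule on each term:
  ∫ 3x^2 dx = x^3
  ∫ -6x dx = -3x^2
  ∫ -4 dx = -4x
F(x) = x^3 - 3x^2 - 4x + C


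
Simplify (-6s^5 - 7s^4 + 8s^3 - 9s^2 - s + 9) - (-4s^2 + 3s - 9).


Distribute the minus sign:
  (-6s^5 - 7s^4 + 8s^3 - 9s^2 - s + 9)
- (-4s^2 + 3s - 9)
Negate second polynomial: 4s^2 - 3s + 9
Add: -6s^5 - 7s^4 + 8s^3 - 5s^2 - 4s + 18


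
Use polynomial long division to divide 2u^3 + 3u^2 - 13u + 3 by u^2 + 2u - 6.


(2u^3 + 3u^2 - 13u + 3) / (u^2 + 2u - 6)
Step 1: 2u * (u^2 + 2u - 6) = 2u^3 + 4u^2 - 12u; subtract.
Step 2: -1 * (u^2 + 2u - 6) = -u^2 - 2u + 6; subtract.
Quotient: 2u - 1, Remainder: u - 3


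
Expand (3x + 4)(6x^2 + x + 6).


Distribute each term of the first polynomial:
  (3x)(6x^2 + x + 6) = 18x^3 + 3x^2 + 18x
  (4)(6x^2 + x + 6) = 24x^2 + 4x + 24
Sum: 18x^3 + 27x^2 + 22x + 24


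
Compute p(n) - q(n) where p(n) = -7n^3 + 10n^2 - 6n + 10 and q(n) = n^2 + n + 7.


Distribute the minus sign:
  (-7n^3 + 10n^2 - 6n + 10)
- (n^2 + n + 7)
Negate second polynomial: -n^2 - n - 7
Add: -7n^3 + 9n^2 - 7n + 3


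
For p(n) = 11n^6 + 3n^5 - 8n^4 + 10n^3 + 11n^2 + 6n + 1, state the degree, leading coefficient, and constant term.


Highest power of n is 6, with coefficient 11. Constant term is 1.
Degree = 6, leading coefficient = 11, constant term = 1


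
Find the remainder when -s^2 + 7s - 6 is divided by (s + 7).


By the Remainder Theorem, the remainder equals p(-7):
  -1*(-7)^2 = -49
  7*(-7)^1 = -49
  constant: -6
Sum: -49 - 49 - 6 = -104


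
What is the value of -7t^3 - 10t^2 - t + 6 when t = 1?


Using direct substitution:
  -7 * (1)^3 = -7
  -10 * (1)^2 = -10
  -1 * (1)^1 = -1
  constant: 6
Sum = -7 - 10 - 1 + 6 = -12


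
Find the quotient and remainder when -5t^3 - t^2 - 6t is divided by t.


(-5t^3 - t^2 - 6t) / (t)
Step 1: -5t^2 * (t) = -5t^3; subtract.
Step 2: -t * (t) = -t^2; subtract.
Step 3: -6 * (t) = -6t; subtract.
Quotient: -5t^2 - t - 6, Remainder: 0


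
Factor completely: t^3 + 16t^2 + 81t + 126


Try integer roots (divisors of 126). t=-7: p(-7)=0.
Divide out (t + 7): quotient is t^2 + 9t + 18.
Factor the quadratic: (t + 6)(t + 3)
Result: (t + 7)(t + 6)(t + 3)


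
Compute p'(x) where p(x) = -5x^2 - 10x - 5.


Apply the power rule term by term:
  d/dx(-5x^2) = -10x
  d/dx(-10x) = -10
  d/dx(-5) = 0
p'(x) = -10x - 10


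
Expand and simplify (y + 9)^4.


Expand (y + 9)^4 by repeated multiplication:
  (y + 9)^2 = y^2 + 18y + 81
  (y + 9)^3 = y^3 + 27y^2 + 243y + 729
= y^4 + 36y^3 + 486y^2 + 2916y + 6561


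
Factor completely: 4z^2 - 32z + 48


Roots satisfy r1 + r2 = -b/a = 8 and r1*r2 = c/a = 12.
So r1 = 6, r2 = 2.
4z^2 - 32z + 48 = 4(z - r1)(z - r2) = 4(z - 6)(z - 2)


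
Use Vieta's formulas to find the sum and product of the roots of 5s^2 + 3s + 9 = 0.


For as^2+bs+c=0: sum = -b/a, product = c/a.
a=5, b=3, c=9
Sum = -(3)/5 = -3/5
Product = (9)/5 = 9/5


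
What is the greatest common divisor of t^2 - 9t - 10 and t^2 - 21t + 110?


Factor each:
  t^2 - 9t - 10 = (t - 10)(t + 1)
  t^2 - 21t + 110 = (t - 10)(t - 11)
Common monic factor: t - 10


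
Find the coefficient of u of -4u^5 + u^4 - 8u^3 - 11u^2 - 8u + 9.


Read off the coefficient of u: -8


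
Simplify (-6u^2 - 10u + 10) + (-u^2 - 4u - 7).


Align terms by degree and add:
  -6u^2 - 10u + 10
  -u^2 - 4u - 7
= -7u^2 - 14u + 3


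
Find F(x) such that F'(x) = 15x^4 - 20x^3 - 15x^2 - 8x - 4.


Reverse power rule on each term:
  ∫ 15x^4 dx = 3x^5
  ∫ -20x^3 dx = -5x^4
  ∫ -15x^2 dx = -5x^3
  ∫ -8x dx = -4x^2
  ∫ -4 dx = -4x
F(x) = 3x^5 - 5x^4 - 5x^3 - 4x^2 - 4x + C


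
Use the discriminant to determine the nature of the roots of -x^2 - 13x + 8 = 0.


D = b^2 - 4ac = (-13)^2 - 4(-1)(8) = 169 + 32 = 201
Since D > 0: two distinct irrational roots


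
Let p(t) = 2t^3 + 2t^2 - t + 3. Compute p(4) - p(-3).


p(4) = 159
p(-3) = -30
p(4) - p(-3) = 159 + 30 = 189


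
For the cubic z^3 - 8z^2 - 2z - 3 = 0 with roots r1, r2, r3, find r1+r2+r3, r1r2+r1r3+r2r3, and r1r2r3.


Monic cubic z^3+bz^2+cz+d=0: sum=-b, pairwise sum=c, product=-d.
b=-8, c=-2, d=-3
r1+r2+r3 = 8
r1r2+r1r3+r2r3 = -2
r1r2r3 = 3


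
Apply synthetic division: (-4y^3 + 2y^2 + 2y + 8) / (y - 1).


Synthetic division with c = 1. Coefficients: -4, 2, 2, 8
Bring down -4.
  -4 * 1 = -4; -4 + 2 = -2
  -2 * 1 = -2; -2 + 2 = 0
  0 * 1 = 0; 0 + 8 = 8
Quotient: -4y^2 - 2y, Remainder: 8


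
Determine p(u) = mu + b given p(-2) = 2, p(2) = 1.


p(u) = mu + b. Using p(-2)=2, p(2)=1:
m = (2 - 1)/(-2 - 2) = 1/-4 = -1/4
b = 2 - m*(-2) = 2 - 1/2 = 3/2
p(u) = -(1/4)u + (3/2)


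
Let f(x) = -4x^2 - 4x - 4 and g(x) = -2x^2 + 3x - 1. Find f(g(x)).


Substitute g(x) into f:
f(g(x)) = -4*(-2x^2 + 3x - 1)^2 + (-4)*(-2x^2 + 3x - 1) + (-4)
(-2x^2 + 3x - 1)^2 = 4x^4 - 12x^3 + 13x^2 - 6x + 1
Expand and combine: -16x^4 + 48x^3 - 44x^2 + 12x - 4


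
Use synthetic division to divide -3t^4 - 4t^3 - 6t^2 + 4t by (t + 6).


Synthetic division with c = -6. Coefficients: -3, -4, -6, 4, 0
Bring down -3.
  -3 * -6 = 18; 18 - 4 = 14
  14 * -6 = -84; -84 - 6 = -90
  -90 * -6 = 540; 540 + 4 = 544
  544 * -6 = -3264; -3264 + 0 = -3264
Quotient: -3t^3 + 14t^2 - 90t + 544, Remainder: -3264


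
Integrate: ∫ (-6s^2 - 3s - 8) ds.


Reverse power rule on each term:
  ∫ -6s^2 ds = -2s^3
  ∫ -3s ds = -(3/2)s^2
  ∫ -8 ds = -8s
F(s) = -2s^3 - (3/2)s^2 - 8s + C


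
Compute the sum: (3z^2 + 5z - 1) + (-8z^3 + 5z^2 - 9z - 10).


Align terms by degree and add:
  3z^2 + 5z - 1
  -8z^3 + 5z^2 - 9z - 10
= -8z^3 + 8z^2 - 4z - 11


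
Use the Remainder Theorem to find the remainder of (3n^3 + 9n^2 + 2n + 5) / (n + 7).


By the Remainder Theorem, the remainder equals p(-7):
  3*(-7)^3 = -1029
  9*(-7)^2 = 441
  2*(-7)^1 = -14
  constant: 5
Sum: -1029 + 441 - 14 + 5 = -597


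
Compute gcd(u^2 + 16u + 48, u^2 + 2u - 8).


Factor each:
  u^2 + 16u + 48 = (u + 4)(u + 12)
  u^2 + 2u - 8 = (u + 4)(u - 2)
Common monic factor: u + 4


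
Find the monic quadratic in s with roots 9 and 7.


p(s) = (s - 9)(s - 7)
Expand: s^2 - 16s + 63


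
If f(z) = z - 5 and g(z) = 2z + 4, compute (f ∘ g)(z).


Substitute g(z) into f:
f(g(z)) = 1*(2z + 4) + (-5)
Expand and combine: 2z - 1


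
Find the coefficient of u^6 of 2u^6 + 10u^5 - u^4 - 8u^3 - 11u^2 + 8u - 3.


Read off the coefficient of u^6: 2


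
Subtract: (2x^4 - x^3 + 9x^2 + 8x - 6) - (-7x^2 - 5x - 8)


Distribute the minus sign:
  (2x^4 - x^3 + 9x^2 + 8x - 6)
- (-7x^2 - 5x - 8)
Negate second polynomial: 7x^2 + 5x + 8
Add: 2x^4 - x^3 + 16x^2 + 13x + 2


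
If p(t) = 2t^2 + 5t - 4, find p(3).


Using direct substitution:
  2 * (3)^2 = 18
  5 * (3)^1 = 15
  constant: -4
Sum = 18 + 15 - 4 = 29


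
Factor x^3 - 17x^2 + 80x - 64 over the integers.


Try integer roots (divisors of -64). x=8: p(8)=0.
Divide out (x - 8): quotient is x^2 - 9x + 8.
Factor the quadratic: (x - 8)(x - 1)
Result: (x - 8)(x - 8)(x - 1)


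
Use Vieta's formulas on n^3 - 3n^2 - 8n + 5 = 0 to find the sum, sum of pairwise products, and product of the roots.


Monic cubic n^3+bn^2+cn+d=0: sum=-b, pairwise sum=c, product=-d.
b=-3, c=-8, d=5
r1+r2+r3 = 3
r1r2+r1r3+r2r3 = -8
r1r2r3 = -5


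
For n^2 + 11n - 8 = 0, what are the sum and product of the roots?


For an^2+bn+c=0: sum = -b/a, product = c/a.
a=1, b=11, c=-8
Sum = -(11)/1 = -11
Product = (-8)/1 = -8


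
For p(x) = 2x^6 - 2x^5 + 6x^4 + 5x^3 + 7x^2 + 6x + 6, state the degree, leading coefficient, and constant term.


Highest power of x is 6, with coefficient 2. Constant term is 6.
Degree = 6, leading coefficient = 2, constant term = 6


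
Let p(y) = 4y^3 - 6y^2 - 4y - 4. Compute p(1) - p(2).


p(1) = -10
p(2) = -4
p(1) - p(2) = -10 + 4 = -6


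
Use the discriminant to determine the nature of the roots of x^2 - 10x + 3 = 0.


D = b^2 - 4ac = (-10)^2 - 4(1)(3) = 100 - 12 = 88
Since D > 0: two distinct irrational roots


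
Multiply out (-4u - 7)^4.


Expand (-4u - 7)^4 by repeated multiplication:
  (-4u - 7)^2 = 16u^2 + 56u + 49
  (-4u - 7)^3 = -64u^3 - 336u^2 - 588u - 343
= 256u^4 + 1792u^3 + 4704u^2 + 5488u + 2401


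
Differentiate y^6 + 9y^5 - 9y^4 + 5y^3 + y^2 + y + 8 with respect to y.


Apply the power rule term by term:
  d/dy(y^6) = 6y^5
  d/dy(9y^5) = 45y^4
  d/dy(-9y^4) = -36y^3
  d/dy(5y^3) = 15y^2
  d/dy(y^2) = 2y
  d/dy(y) = 1
  d/dy(8) = 0
p'(y) = 6y^5 + 45y^4 - 36y^3 + 15y^2 + 2y + 1
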